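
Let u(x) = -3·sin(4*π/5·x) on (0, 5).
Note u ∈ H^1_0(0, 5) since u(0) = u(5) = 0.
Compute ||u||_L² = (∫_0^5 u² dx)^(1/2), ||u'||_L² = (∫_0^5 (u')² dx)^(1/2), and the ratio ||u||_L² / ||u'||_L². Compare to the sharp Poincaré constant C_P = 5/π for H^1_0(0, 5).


||u||_L² / ||u'||_L² = 5/(4*π) < C_P = 5/π.

u(x) = -3·sin(4*π/5·x), so u'(x) = -12*π*cos(4*π*x/5)/5.
Writing u(x) = A·sin(kπx/L) with A = -3 and k = 4, use ∫_0^L sin²(kπx/L) dx = L/2 and ∫_0^L cos²(kπx/L) dx = L/2.
u² = 9·sin²(4*π/5·x) and (u')² = 144*π^2/25·cos²(4*π/5·x), and each of sin², cos² integrates to L/2 = 5/2 over (0, 5).
∫_0^5 u² dx = 45/2, so ||u||_L² = 3*sqrt(10)/2.
∫_0^5 (u')² dx = 72*π^2/5, so ||u'||_L² = 6*sqrt(10)*π/5.
Ratio ||u||_L² / ||u'||_L² = 5/(4*π).
Sharp Poincaré constant on H^1_0(0, 5) is C_P = L/π = 5/π, achieved by sin(π/5·x).
This is the k = 4 harmonic; the ratio L/(kπ) is strictly less than C_P = L/π, consistent with the sharp inequality ||u||_L² ≤ C_P ||u'||_L².


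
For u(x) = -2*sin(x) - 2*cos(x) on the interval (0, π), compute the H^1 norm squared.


||u||_{H^1(0,π)}^2 = 8*π

u'(x) = 2*sin(x) - 2*cos(x).
Expand u² and (u')² and integrate term by term on (0, π), using: for integers n ≥ 1, ∫_0^π sin²(nx) dx = ∫_0^π cos²(nx) dx = π/2; for n ≠ n', ∫_0^π sin(nx)sin(n'x) dx = ∫_0^π cos(nx)cos(n'x) dx = 0; and by product-to-sum, ∫_0^π sin(nx)cos(n'x) dx = ½∫_0^π [sin((n+n')x) + sin((n−n')x)] dx, which is 0 when n+n' is even and 2n/(n²−n'²) when n+n' is odd (it need not vanish on (0, π)).
  u² squared terms: (-2)²·∫cos(x)² dx = 4·π/2 = 2*π;  (-2)²·∫sin(x)² dx = 4·π/2 = 2*π.
  u² cross terms: 2·(-2)·(-2)·∫cos(x)·sin(x) dx = 8·(0) = 0.
  So ∫_0^π u² dx = 2*π + 2*π + 0 = 4*π.
  (u')² squared terms: (-2)²·∫cos(x)² dx = 4·π/2 = 2*π;  (2)²·∫sin(x)² dx = 4·π/2 = 2*π.
  (u')² cross terms: 2·(-2)·(2)·∫cos(x)·sin(x) dx = -8·(0) = 0.
  So ∫_0^π (u')² dx = 2*π + 2*π + 0 = 4*π.
||u||_{H^1}^2 = (4*π) + (4*π) = 8*π.


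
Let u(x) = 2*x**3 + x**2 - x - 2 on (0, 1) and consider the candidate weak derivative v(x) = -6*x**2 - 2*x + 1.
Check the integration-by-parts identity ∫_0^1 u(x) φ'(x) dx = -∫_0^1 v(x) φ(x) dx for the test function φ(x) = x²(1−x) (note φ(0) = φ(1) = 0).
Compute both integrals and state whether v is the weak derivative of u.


LHS = -13/60, RHS = 13/60. No, v is not the weak derivative of u.

u(x) = 2*x**3 + x**2 - x - 2, classical derivative u'(x) = 6*x**2 + 2*x - 1.
φ(x) = x²(1−x), so φ'(x) = x*(2 - 3*x).
Note φ(0) = φ(1) = 0, so the boundary term u·φ vanishes.
LHS = ∫_0^1 u(x) φ'(x) dx = ∫_0^1 (-6*x^5 + x^4 + 5*x^3 + 4*x^2 - 4*x) dx. Term by term:
  ∫_0^1 -6*x^5 dx = -1;  ∫_0^1 x^4 dx = 1/5;  ∫_0^1 5*x^3 dx = 5/4;
  ∫_0^1 4*x^2 dx = 4/3;  ∫_0^1 -4*x dx = -2.
Sum: -1 + 1/5 + 5/4 + 4/3 − 2 = -13/60.
So LHS = -13/60.
∫_0^1 v(x) φ(x) dx = ∫_0^1 (6*x^5 - 4*x^4 - 3*x^3 + x^2) dx. Term by term:
  ∫_0^1 6*x^5 dx = 1;  ∫_0^1 -4*x^4 dx = -4/5;  ∫_0^1 -3*x^3 dx = -3/4;
  ∫_0^1 x^2 dx = 1/3.
Sum: 1 − 4/5 − 3/4 + 1/3 = -13/60.
So RHS = -∫_0^1 v(x) φ(x) dx = 13/60.
LHS − RHS = -13/30 ≠ 0, so the identity fails.
(For a valid weak derivative the identity must hold for EVERY test function, in particular this one. The failure shows v is NOT the weak derivative of u.)
Correct weak derivative would be u'(x) = 6*x**2 + 2*x - 1.


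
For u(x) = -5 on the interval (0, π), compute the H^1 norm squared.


||u||_{H^1(0,π)}^2 = 25*π

u'(x) = 0.
Expand u² and (u')² and integrate term by term on (0, π), using: for integers n ≥ 1, ∫_0^π sin²(nx) dx = ∫_0^π cos²(nx) dx = π/2; for n ≠ n', ∫_0^π sin(nx)sin(n'x) dx = ∫_0^π cos(nx)cos(n'x) dx = 0; and by product-to-sum, ∫_0^π sin(nx)cos(n'x) dx = ½∫_0^π [sin((n+n')x) + sin((n−n')x)] dx, which is 0 when n+n' is even and 2n/(n²−n'²) when n+n' is odd (it need not vanish on (0, π)). For the constant mode: ∫_0^π 1 dx = π, ∫_0^π cos(nx) dx = 0, ∫_0^π sin(nx) dx = (1−(−1)^n)/n.
  u² squared terms: (-5)²·∫1 dx = 25·π = 25*π.
  So ∫_0^π u² dx = 25*π.
  u' ≡ 0, so ∫_0^π (u')² dx = 0.
||u||_{H^1}^2 = (25*π) + (0) = 25*π.


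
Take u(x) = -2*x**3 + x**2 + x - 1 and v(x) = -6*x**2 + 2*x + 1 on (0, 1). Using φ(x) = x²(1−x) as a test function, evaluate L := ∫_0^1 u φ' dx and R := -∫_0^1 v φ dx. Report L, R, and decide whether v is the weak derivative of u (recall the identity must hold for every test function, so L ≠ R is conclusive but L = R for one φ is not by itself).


LHS = 1/60, RHS = 1/60. Yes, v = u' weakly.

u(x) = -2*x**3 + x**2 + x - 1, classical derivative u'(x) = -6*x**2 + 2*x + 1.
φ(x) = x²(1−x), so φ'(x) = x*(2 - 3*x).
Note φ(0) = φ(1) = 0, so the boundary term u·φ vanishes.
LHS = ∫_0^1 u(x) φ'(x) dx = ∫_0^1 (6*x^5 - 7*x^4 - x^3 + 5*x^2 - 2*x) dx. Term by term:
  ∫_0^1 6*x^5 dx = 1;  ∫_0^1 -7*x^4 dx = -7/5;  ∫_0^1 -x^3 dx = -1/4;
  ∫_0^1 5*x^2 dx = 5/3;  ∫_0^1 -2*x dx = -1.
Sum: 1 − 7/5 − 1/4 + 5/3 − 1 = 1/60.
So LHS = 1/60.
∫_0^1 v(x) φ(x) dx = ∫_0^1 (6*x^5 - 8*x^4 + x^3 + x^2) dx. Term by term:
  ∫_0^1 6*x^5 dx = 1;  ∫_0^1 -8*x^4 dx = -8/5;  ∫_0^1 x^3 dx = 1/4;
  ∫_0^1 x^2 dx = 1/3.
Sum: 1 − 8/5 + 1/4 + 1/3 = -1/60.
So RHS = -∫_0^1 v(x) φ(x) dx = 1/60.
LHS = RHS, so the identity holds for this test φ.
Moreover u is smooth here and v(x) = u'(x) = -6*x**2 + 2*x + 1 pointwise, so the identity holds for every test function. Hence v is the weak derivative of u.


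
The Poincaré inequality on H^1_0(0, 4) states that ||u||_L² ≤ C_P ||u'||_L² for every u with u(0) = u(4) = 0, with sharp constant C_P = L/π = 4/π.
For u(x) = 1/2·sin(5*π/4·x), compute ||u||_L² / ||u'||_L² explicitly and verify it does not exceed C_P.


||u||_L² / ||u'||_L² = 4/(5*π) < C_P = 4/π.

u(x) = 1/2·sin(5*π/4·x), so u'(x) = 5*π*cos(5*π*x/4)/8.
Writing u(x) = A·sin(kπx/L) with A = 1/2 and k = 5, use ∫_0^L sin²(kπx/L) dx = L/2 and ∫_0^L cos²(kπx/L) dx = L/2.
u² = 1/4·sin²(5*π/4·x) and (u')² = 25*π^2/64·cos²(5*π/4·x), and each of sin², cos² integrates to L/2 = 2 over (0, 4).
∫_0^4 u² dx = 1/2, so ||u||_L² = sqrt(2)/2.
∫_0^4 (u')² dx = 25*π^2/32, so ||u'||_L² = 5*sqrt(2)*π/8.
Ratio ||u||_L² / ||u'||_L² = 4/(5*π).
Sharp Poincaré constant on H^1_0(0, 4) is C_P = L/π = 4/π, achieved by sin(π/4·x).
This is the k = 5 harmonic; the ratio L/(kπ) is strictly less than C_P = L/π, consistent with the sharp inequality ||u||_L² ≤ C_P ||u'||_L².


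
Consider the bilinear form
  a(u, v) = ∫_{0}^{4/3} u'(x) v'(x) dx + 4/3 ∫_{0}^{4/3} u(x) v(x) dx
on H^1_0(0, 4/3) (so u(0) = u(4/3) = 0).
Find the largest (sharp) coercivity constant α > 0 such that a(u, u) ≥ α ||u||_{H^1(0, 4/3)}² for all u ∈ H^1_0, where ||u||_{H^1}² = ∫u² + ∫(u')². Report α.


α = 1

Coercivity of a(·,·) on H^1_0(0, 4/3) means a(u, u) ≥ α ||u||_{H^1}² for every u ∈ H^1_0.
The interval has length L = 4/3, and Poincaré/coercivity depend only on L. Here a(u, u) = ∫(u')² + (4/3)·∫u².
Here c = 4/3 ≥ 1, so a(u,u) = ∫(u')² + c∫u² ≥ ∫(u')² + ∫u² = ||u||_{H^1}², i.e. α = 1 works. No larger α is possible: a(u,u) ≥ α||u||_{H^1}² means (1−α)∫(u')² ≥ (α−c)∫u², and for the modes u_n = sin(nπ(x−x₀)/L) (x₀ the left endpoint) one has ∫u_n²/∫(u_n')² = (L/(nπ))² → 0, so a(u_n,u_n)/||u_n||_{H^1}² → 1. Hence the optimal constant is α = 1.
Therefore α = 1.


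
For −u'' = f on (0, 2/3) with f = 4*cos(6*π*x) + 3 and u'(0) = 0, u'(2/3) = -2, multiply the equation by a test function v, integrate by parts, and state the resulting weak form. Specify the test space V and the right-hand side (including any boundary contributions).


V = H^1(0, 2/3) (v unrestricted at boundary; u is determined up to an additive constant); weak form: ∫_0^2/3 u'v' dx = ∫_0^2/3 (4*cos(6*π*x) + 3) v dx − 2·v(2/3) for all v ∈ V.

Multiply both sides by a test function v and integrate from 0 to 2/3:
  ∫_0^2/3 −u''(x) v(x) dx = ∫_0^2/3 f(x) v(x) dx.
Integrate the LHS by parts once:
  ∫_0^2/3 −u'' v dx = −[u'(x) v(x)]_0^2/3 + ∫_0^2/3 u'(x) v'(x) dx.
Thus ∫_0^2/3 u'(x) v'(x) dx = ∫_0^2/3 f(x) v(x) dx + [u'(x) v(x)]_0^2/3.
Choose V so that boundary terms are either known or forced to vanish.
u has inhomogeneous Neumann u'(0) = 0, u'(2/3) = -2. [u' v]_0^2/3 = (-2)·v(2/3) − (0)·v(0) = − 2·v(2/3). Take V = H^1(0, 2/3); boundary term becomes part of RHS.
Weak formulation: find u (satisfying any essential BC) such that ∫_0^2/3 u'(x) v'(x) dx = ∫_0^2/3 f v dx − 2·v(2/3) for all v ∈ V (Neumann data are natural BCs: they enter the RHS as boundary terms).
Substituting f(x) = 4*cos(6*π*x) + 3, the right-hand side is ∫_0^2/3 (4*cos(6*π*x) + 3) v dx − 2·v(2/3).
Compatibility check (pure Neumann): taking v ≡ 1 ∈ V gives 0 = ∫_0^2/3 f dx + (-2) − (0), i.e. ∫_0^2/3 f dx must equal u'(0) − u'(2/3) = 2. Indeed ∫_0^2/3 (4*cos(6*π*x) + 3) dx = 2, so the data are compatible. The solution is then unique only up to an additive constant (fix it e.g. by requiring ∫_0^2/3 u dx = 0).


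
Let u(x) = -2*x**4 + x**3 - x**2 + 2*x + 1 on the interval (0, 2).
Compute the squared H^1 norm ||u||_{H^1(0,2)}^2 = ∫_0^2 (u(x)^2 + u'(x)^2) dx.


||u||_{H^1}^2 = 276382/315

The H^1 norm (squared) on an interval (0, L) is
  ||u||_{H^1}^2 = ∫_0^L u(x)^2 dx + ∫_0^L u'(x)^2 dx.
Compute u'(x) = -8*x**3 + 3*x**2 - 2*x + 2.
Then u(x)^2 = 4*x**8 - 4*x**7 + 5*x**6 - 10*x**5 + x**4 - 2*x**3 + 2*x**2 + 4*x + 1 and u'(x)^2 = 64*x**6 - 48*x**5 + 41*x**4 - 44*x**3 + 16*x**2 - 8*x + 4.
Integrate each monomial from 0 to 2 using ∫_0^2 c·x^n dx = c·2^(n+1)/(n+1):
  ∫_0^2 u(x)^2 dx = ∫_0^2 (4*x^8 - 4*x^7 + 5*x^6 - 10*x^5 + x^4 - 2*x^3 + 2*x^2 + 4*x + 1) dx. Term by term:
    ∫_0^2 4*x^8 dx = 2048/9;  ∫_0^2 -4*x^7 dx = -128;  ∫_0^2 5*x^6 dx = 640/7;
    ∫_0^2 -10*x^5 dx = -320/3;  ∫_0^2 x^4 dx = 32/5;  ∫_0^2 -2*x^3 dx = -8;
    ∫_0^2 2*x^2 dx = 16/3;  ∫_0^2 4*x dx = 8;  ∫_0^2 1 dx = 2.
  Sum: 2048/9 − 128 + 640/7 − 320/3 + 32/5 − 8 + 16/3 + 8 + 2 = 30886/315.
  ∫_0^2 u'(x)^2 dx = ∫_0^2 (64*x^6 - 48*x^5 + 41*x^4 - 44*x^3 + 16*x^2 - 8*x + 4) dx. Term by term:
    ∫_0^2 64*x^6 dx = 8192/7;  ∫_0^2 -48*x^5 dx = -512;  ∫_0^2 41*x^4 dx = 1312/5;
    ∫_0^2 -44*x^3 dx = -176;  ∫_0^2 16*x^2 dx = 128/3;  ∫_0^2 -8*x dx = -16;
    ∫_0^2 4 dx = 8.
  Sum: 8192/7 − 512 + 1312/5 − 176 + 128/3 − 16 + 8 = 81832/105.
Adding: ||u||_{H^1}^2 = 30886/315 + 81832/105 = 276382/315.


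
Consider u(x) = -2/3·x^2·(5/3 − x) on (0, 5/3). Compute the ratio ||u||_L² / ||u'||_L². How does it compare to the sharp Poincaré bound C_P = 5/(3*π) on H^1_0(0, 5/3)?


||u||_L² / ||u'||_L² = 5*sqrt(14)/42 < C_P = 5/(3*π).

u(x) = -2/3·x^2·(5/3 − x), so u'(x) = 2*x*(9*x - 10)/9.
u(x) = -2/3·x^2·(5/3 − x) vanishes at x = 0 and x = 5/3, so u ∈ H^1_0(0, 5/3). Differentiate via the product rule and integrate the resulting polynomials term by term.
  ∫_0^5/3 u² dx = ∫_0^5/3 (4*x^6/9 - 40*x^5/27 + 100*x^4/81) dx. Term by term:
    ∫_0^5/3 4*x^6/9 dx = 312500/137781;  ∫_0^5/3 -40*x^5/27 dx = -312500/59049;  ∫_0^5/3 100*x^4/81 dx = 62500/19683.
  Sum: 312500/137781 − 312500/59049 + 62500/19683 = 62500/413343.
  ∫_0^5/3 (u')² dx = ∫_0^5/3 (4*x^4 - 80*x^3/9 + 400*x^2/81) dx. Term by term:
    ∫_0^5/3 4*x^4 dx = 2500/243;  ∫_0^5/3 -80*x^3/9 dx = -12500/729;  ∫_0^5/3 400*x^2/81 dx = 50000/6561.
  Sum: 2500/243 − 12500/729 + 50000/6561 = 5000/6561.
∫_0^5/3 u² dx = 62500/413343, so ||u||_L² = 250*sqrt(7)/1701.
∫_0^5/3 (u')² dx = 5000/6561, so ||u'||_L² = 50*sqrt(2)/81.
Ratio ||u||_L² / ||u'||_L² = 5*sqrt(14)/42.
Sharp Poincaré constant on H^1_0(0, 5/3) is C_P = L/π = 5/(3*π), achieved by sin(3*π/5·x).
A polynomial bump cannot attain the sharp Poincaré constant (only the first sine eigenfunction does), so the ratio is strictly less than C_P, consistent with ||u||_L² ≤ C_P ||u'||_L².


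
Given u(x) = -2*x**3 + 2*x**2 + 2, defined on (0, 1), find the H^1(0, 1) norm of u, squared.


||u||_{H^1}^2 = 110/21

The H^1 norm (squared) on an interval (0, L) is
  ||u||_{H^1}^2 = ∫_0^L u(x)^2 dx + ∫_0^L u'(x)^2 dx.
Compute u'(x) = -6*x**2 + 4*x.
Then u(x)^2 = 4*x**6 - 8*x**5 + 4*x**4 - 8*x**3 + 8*x**2 + 4 and u'(x)^2 = 36*x**4 - 48*x**3 + 16*x**2.
Integrate each monomial from 0 to 1 using ∫_0^1 c·x^n dx = c·1^(n+1)/(n+1):
  ∫_0^1 u(x)^2 dx = ∫_0^1 (4*x^6 - 8*x^5 + 4*x^4 - 8*x^3 + 8*x^2 + 4) dx. Term by term:
    ∫_0^1 4*x^6 dx = 4/7;  ∫_0^1 -8*x^5 dx = -4/3;  ∫_0^1 4*x^4 dx = 4/5;
    ∫_0^1 -8*x^3 dx = -2;  ∫_0^1 8*x^2 dx = 8/3;  ∫_0^1 4 dx = 4.
  Sum: 4/7 − 4/3 + 4/5 − 2 + 8/3 + 4 = 494/105.
  ∫_0^1 u'(x)^2 dx = ∫_0^1 (36*x^4 - 48*x^3 + 16*x^2) dx. Term by term:
    ∫_0^1 36*x^4 dx = 36/5;  ∫_0^1 -48*x^3 dx = -12;  ∫_0^1 16*x^2 dx = 16/3.
  Sum: 36/5 − 12 + 16/3 = 8/15.
Adding: ||u||_{H^1}^2 = 494/105 + 8/15 = 110/21.


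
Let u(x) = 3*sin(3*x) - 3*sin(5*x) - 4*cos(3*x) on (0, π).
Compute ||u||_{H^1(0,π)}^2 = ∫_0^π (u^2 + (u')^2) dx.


||u||_{H^1(0,π)}^2 = 242*π

u'(x) = 12*sin(3*x) + 9*cos(3*x) - 15*cos(5*x).
Expand u² and (u')² and integrate term by term on (0, π), using: for integers n ≥ 1, ∫_0^π sin²(nx) dx = ∫_0^π cos²(nx) dx = π/2; for n ≠ n', ∫_0^π sin(nx)sin(n'x) dx = ∫_0^π cos(nx)cos(n'x) dx = 0; and by product-to-sum, ∫_0^π sin(nx)cos(n'x) dx = ½∫_0^π [sin((n+n')x) + sin((n−n')x)] dx, which is 0 when n+n' is even and 2n/(n²−n'²) when n+n' is odd (it need not vanish on (0, π)).
  u² squared terms: (-4)²·∫cos(3x)² dx = 16·π/2 = 8*π;  (-3)²·∫sin(5x)² dx = 9·π/2 = 9*π/2;  (3)²·∫sin(3x)² dx = 9·π/2 = 9*π/2.
  u² cross terms: 2·(-4)·(-3)·∫cos(3x)·sin(5x) dx = 24·(0) = 0;  2·(-4)·(3)·∫cos(3x)·sin(3x) dx = -24·(0) = 0;  2·(-3)·(3)·∫sin(5x)·sin(3x) dx = -18·(0) = 0.
  So ∫_0^π u² dx = 8*π + 9*π/2 + 9*π/2 + 0 + 0 + 0 = 17*π.
  (u')² squared terms: (-15)²·∫cos(5x)² dx = 225·π/2 = 225*π/2;  (9)²·∫cos(3x)² dx = 81·π/2 = 81*π/2;  (12)²·∫sin(3x)² dx = 144·π/2 = 72*π.
  (u')² cross terms: 2·(-15)·(9)·∫cos(5x)·cos(3x) dx = -270·(0) = 0;  2·(-15)·(12)·∫cos(5x)·sin(3x) dx = -360·(0) = 0;  2·(9)·(12)·∫cos(3x)·sin(3x) dx = 216·(0) = 0.
  So ∫_0^π (u')² dx = 225*π/2 + 81*π/2 + 72*π + 0 + 0 + 0 = 225*π.
||u||_{H^1}^2 = (17*π) + (225*π) = 242*π.


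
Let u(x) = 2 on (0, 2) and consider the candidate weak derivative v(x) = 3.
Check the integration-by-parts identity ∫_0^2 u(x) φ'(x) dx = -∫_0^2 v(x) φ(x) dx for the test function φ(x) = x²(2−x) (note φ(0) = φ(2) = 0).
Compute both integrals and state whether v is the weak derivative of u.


LHS = 0, RHS = -4. No, v is not the weak derivative of u.

u(x) = 2, classical derivative u'(x) = 0.
φ(x) = x²(2−x), so φ'(x) = x*(4 - 3*x).
Note φ(0) = φ(2) = 0, so the boundary term u·φ vanishes.
LHS = ∫_0^2 u(x) φ'(x) dx = ∫_0^2 (-6*x^2 + 8*x) dx. Term by term:
  ∫_0^2 -6*x^2 dx = -16;  ∫_0^2 8*x dx = 16.
Sum: -16 + 16 = 0.
So LHS = 0.
∫_0^2 v(x) φ(x) dx = ∫_0^2 (-3*x^3 + 6*x^2) dx. Term by term:
  ∫_0^2 -3*x^3 dx = -12;  ∫_0^2 6*x^2 dx = 16.
Sum: -12 + 16 = 4.
So RHS = -∫_0^2 v(x) φ(x) dx = -4.
LHS − RHS = 4 ≠ 0, so the identity fails.
(For a valid weak derivative the identity must hold for EVERY test function, in particular this one. The failure shows v is NOT the weak derivative of u.)
Correct weak derivative would be u'(x) = 0.


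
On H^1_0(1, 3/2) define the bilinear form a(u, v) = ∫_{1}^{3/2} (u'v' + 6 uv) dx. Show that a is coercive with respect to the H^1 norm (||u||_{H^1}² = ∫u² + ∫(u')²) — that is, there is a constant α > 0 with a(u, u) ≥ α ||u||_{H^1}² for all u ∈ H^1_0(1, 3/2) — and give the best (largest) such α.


α = 1

Coercivity of a(·,·) on H^1_0(1, 3/2) means a(u, u) ≥ α ||u||_{H^1}² for every u ∈ H^1_0.
The interval has length L = 1/2, and Poincaré/coercivity depend only on L. Here a(u, u) = ∫(u')² + (6)·∫u².
Here c = 6 ≥ 1, so a(u,u) = ∫(u')² + c∫u² ≥ ∫(u')² + ∫u² = ||u||_{H^1}², i.e. α = 1 works. No larger α is possible: a(u,u) ≥ α||u||_{H^1}² means (1−α)∫(u')² ≥ (α−c)∫u², and for the modes u_n = sin(nπ(x−x₀)/L) (x₀ the left endpoint) one has ∫u_n²/∫(u_n')² = (L/(nπ))² → 0, so a(u_n,u_n)/||u_n||_{H^1}² → 1. Hence the optimal constant is α = 1.
Therefore α = 1.


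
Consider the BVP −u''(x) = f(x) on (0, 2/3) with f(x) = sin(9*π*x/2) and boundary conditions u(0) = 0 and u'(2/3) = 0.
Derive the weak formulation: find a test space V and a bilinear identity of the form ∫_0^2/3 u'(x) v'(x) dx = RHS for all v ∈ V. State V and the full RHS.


V = {v ∈ H^1(0, 2/3) : v(0) = 0} (test functions vanish at x = 0 where u is specified); weak form: ∫_0^2/3 u'v' dx = ∫_0^2/3 (sin(9*π*x/2)) v dx for all v ∈ V.

Multiply both sides by a test function v and integrate from 0 to 2/3:
  ∫_0^2/3 −u''(x) v(x) dx = ∫_0^2/3 f(x) v(x) dx.
Integrate the LHS by parts once:
  ∫_0^2/3 −u'' v dx = −[u'(x) v(x)]_0^2/3 + ∫_0^2/3 u'(x) v'(x) dx.
Thus ∫_0^2/3 u'(x) v'(x) dx = ∫_0^2/3 f(x) v(x) dx + [u'(x) v(x)]_0^2/3.
Choose V so that boundary terms are either known or forced to vanish.
Mixed BC: u(0) = 0 (Dirichlet) and u'(2/3) = 0 (Neumann). Define V = {v ∈ H^1(0, 2/3) : v(0) = 0}. Then [u' v]_0^2/3 = u'(2/3)·v(2/3) − u'(0)·0 = 0.
Weak formulation: find u (satisfying any essential BC) such that ∫_0^2/3 u'(x) v'(x) dx = ∫_0^2/3 f v dx for all v ∈ V (Dirichlet at 0 absorbed into V; the Neumann datum at x = 2/3 is zero, so no boundary term remains).
Substituting f(x) = sin(9*π*x/2), the right-hand side is ∫_0^2/3 (sin(9*π*x/2)) v dx.


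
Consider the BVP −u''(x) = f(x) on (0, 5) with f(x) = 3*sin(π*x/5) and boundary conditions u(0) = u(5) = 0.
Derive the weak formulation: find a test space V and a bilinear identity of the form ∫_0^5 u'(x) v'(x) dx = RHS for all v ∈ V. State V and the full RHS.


V = H^1_0(0, 5) (so v(0) = v(5) = 0); weak form: ∫_0^5 u'v' dx = ∫_0^5 (3*sin(π*x/5)) v dx for all v ∈ V.

Multiply both sides by a test function v and integrate from 0 to 5:
  ∫_0^5 −u''(x) v(x) dx = ∫_0^5 f(x) v(x) dx.
Integrate the LHS by parts once:
  ∫_0^5 −u'' v dx = −[u'(x) v(x)]_0^5 + ∫_0^5 u'(x) v'(x) dx.
Thus ∫_0^5 u'(x) v'(x) dx = ∫_0^5 f(x) v(x) dx + [u'(x) v(x)]_0^5.
Choose V so that boundary terms are either known or forced to vanish.
u is Dirichlet: u(0) = u(5) = 0. Let V = H^1_0(0, 5); then v(0) = v(5) = 0, and [u' v]_0^5 = 0.
Weak formulation: find u (satisfying any essential BC) such that ∫_0^5 u'(x) v'(x) dx = ∫_0^5 f v dx for all v ∈ V.
Substituting f(x) = 3*sin(π*x/5), the right-hand side is ∫_0^5 (3*sin(π*x/5)) v dx.


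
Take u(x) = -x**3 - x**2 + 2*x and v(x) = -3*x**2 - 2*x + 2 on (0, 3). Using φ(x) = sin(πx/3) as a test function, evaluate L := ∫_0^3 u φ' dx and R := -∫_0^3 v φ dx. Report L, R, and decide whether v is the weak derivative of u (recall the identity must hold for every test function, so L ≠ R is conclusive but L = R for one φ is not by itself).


LHS = -324/π^3 + 87/π, RHS = -324/π^3 + 87/π. Yes, v = u' weakly.

u(x) = -x**3 - x**2 + 2*x, classical derivative u'(x) = -3*x**2 - 2*x + 2.
φ(x) = sin(πx/3), so φ'(x) = π*cos(π*x/3)/3.
Note φ(0) = φ(3) = 0, so the boundary term u·φ vanishes.
LHS = ∫_0^3 u(x) φ'(x) dx = ∫_0^3 (-π*x^3*cos(π*x/3)/3 - π*x^2*cos(π*x/3)/3 + 2*π*x*cos(π*x/3)/3) dx. Term by term:
  ∫_0^3 -π*x^2*cos(π*x/3)/3 dx = 18/π;  ∫_0^3 -π*x^3*cos(π*x/3)/3 dx = -324/π^3 + 81/π;  ∫_0^3 2*π*x*cos(π*x/3)/3 dx = -12/π.
Sum: 18/π + -324/π^3 + 81/π − 12/π = -324/π^3 + 87/π.
So LHS = -324/π^3 + 87/π.
∫_0^3 v(x) φ(x) dx = ∫_0^3 (-3*x^2*sin(π*x/3) - 2*x*sin(π*x/3) + 2*sin(π*x/3)) dx. Term by term:
  ∫_0^3 2*sin(π*x/3) dx = 12/π;  ∫_0^3 -3*x^2*sin(π*x/3) dx = -81/π + 324/π^3;  ∫_0^3 -2*x*sin(π*x/3) dx = -18/π.
Sum: 12/π + -81/π + 324/π^3 − 18/π = -87/π + 324/π^3.
So RHS = -∫_0^3 v(x) φ(x) dx = -324/π^3 + 87/π.
LHS = RHS, so the identity holds for this test φ.
Moreover u is smooth here and v(x) = u'(x) = -3*x**2 - 2*x + 2 pointwise, so the identity holds for every test function. Hence v is the weak derivative of u.


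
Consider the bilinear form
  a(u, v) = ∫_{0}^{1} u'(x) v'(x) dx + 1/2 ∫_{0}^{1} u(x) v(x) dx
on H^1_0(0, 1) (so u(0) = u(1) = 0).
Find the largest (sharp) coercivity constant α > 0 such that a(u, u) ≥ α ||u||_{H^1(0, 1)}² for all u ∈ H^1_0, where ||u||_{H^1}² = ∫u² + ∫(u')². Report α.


α = (1/2 + π^2)/(1 + π^2)

Coercivity of a(·,·) on H^1_0(0, 1) means a(u, u) ≥ α ||u||_{H^1}² for every u ∈ H^1_0.
The interval has length L = 1, and Poincaré/coercivity depend only on L. Here a(u, u) = ∫(u')² + (1/2)·∫u².
Here 0 < c = 1/2 < 1. The condition a(u,u) ≥ α||u||_{H^1}² reads (1−α)∫(u')² ≥ (α−c)∫u². Any admissible α is ≤ 1 (rapidly oscillating u have ∫u²/∫(u')² → 0), and α = 1 would force 0 ≥ (1−c)∫u², impossible since c < 1; so 1−α > 0. By the sharp Poincaré inequality on H^1_0 of an interval of length L, ∫(u')² ≥ (π/L)²∫u² with equality for the first sine mode sin(π(x−x₀)/L) (x₀ the left endpoint), so the inequality holds for all u iff (1−α)(π/L)² ≥ α − c, i.e. α ≤ ((π/L)² + c)/((π/L)² + 1) = (1 + c(L/π)²)/(1 + (L/π)²). With (π/L)² = π^2 and c = 1/2, the largest admissible constant is α = ((π/L)² + c)/((π/L)² + 1).
Simplifying, α = (1/2 + π^2)/(1 + π^2).


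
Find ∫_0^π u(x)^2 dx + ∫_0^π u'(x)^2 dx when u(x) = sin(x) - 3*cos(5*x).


||u||_{H^1(0,π)}^2 = 118*π

u'(x) = 15*sin(5*x) + cos(x).
Expand u² and (u')² and integrate term by term on (0, π), using: for integers n ≥ 1, ∫_0^π sin²(nx) dx = ∫_0^π cos²(nx) dx = π/2; for n ≠ n', ∫_0^π sin(nx)sin(n'x) dx = ∫_0^π cos(nx)cos(n'x) dx = 0; and by product-to-sum, ∫_0^π sin(nx)cos(n'x) dx = ½∫_0^π [sin((n+n')x) + sin((n−n')x)] dx, which is 0 when n+n' is even and 2n/(n²−n'²) when n+n' is odd (it need not vanish on (0, π)).
  u² squared terms: (-3)²·∫cos(5x)² dx = 9·π/2 = 9*π/2;  (1)²·∫sin(x)² dx = 1·π/2 = π/2.
  u² cross terms: 2·(-3)·(1)·∫cos(5x)·sin(x) dx = -6·(0) = 0.
  So ∫_0^π u² dx = 9*π/2 + π/2 + 0 = 5*π.
  (u')² squared terms: (15)²·∫sin(5x)² dx = 225·π/2 = 225*π/2;  (1)²·∫cos(x)² dx = 1·π/2 = π/2.
  (u')² cross terms: 2·(15)·(1)·∫sin(5x)·cos(x) dx = 30·(0) = 0.
  So ∫_0^π (u')² dx = 225*π/2 + π/2 + 0 = 113*π.
||u||_{H^1}^2 = (5*π) + (113*π) = 118*π.


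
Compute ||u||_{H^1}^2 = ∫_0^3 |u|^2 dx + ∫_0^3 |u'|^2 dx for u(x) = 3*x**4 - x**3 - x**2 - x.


||u||_{H^1}^2 = 6597321/140

The H^1 norm (squared) on an interval (0, L) is
  ||u||_{H^1}^2 = ∫_0^L u(x)^2 dx + ∫_0^L u'(x)^2 dx.
Compute u'(x) = 12*x**3 - 3*x**2 - 2*x - 1.
Then u(x)^2 = 9*x**8 - 6*x**7 - 5*x**6 - 4*x**5 + 3*x**4 + 2*x**3 + x**2 and u'(x)^2 = 144*x**6 - 72*x**5 - 39*x**4 - 12*x**3 + 10*x**2 + 4*x + 1.
Integrate each monomial from 0 to 3 using ∫_0^3 c·x^n dx = c·3^(n+1)/(n+1):
  ∫_0^3 u(x)^2 dx = ∫_0^3 (9*x^8 - 6*x^7 - 5*x^6 - 4*x^5 + 3*x^4 + 2*x^3 + x^2) dx. Term by term:
    ∫_0^3 9*x^8 dx = 19683;  ∫_0^3 -6*x^7 dx = -19683/4;  ∫_0^3 -5*x^6 dx = -10935/7;
    ∫_0^3 -4*x^5 dx = -486;  ∫_0^3 3*x^4 dx = 729/5;  ∫_0^3 2*x^3 dx = 81/2;
    ∫_0^3 x^2 dx = 9.
  Sum: 19683 − 19683/4 − 10935/7 − 486 + 729/5 + 81/2 + 9 = 1807317/140.
  ∫_0^3 u'(x)^2 dx = ∫_0^3 (144*x^6 - 72*x^5 - 39*x^4 - 12*x^3 + 10*x^2 + 4*x + 1) dx. Term by term:
    ∫_0^3 144*x^6 dx = 314928/7;  ∫_0^3 -72*x^5 dx = -8748;  ∫_0^3 -39*x^4 dx = -9477/5;
    ∫_0^3 -12*x^3 dx = -243;  ∫_0^3 10*x^2 dx = 90;  ∫_0^3 4*x dx = 18;
    ∫_0^3 1 dx = 3.
  Sum: 314928/7 − 8748 − 9477/5 − 243 + 90 + 18 + 3 = 1197501/35.
Adding: ||u||_{H^1}^2 = 1807317/140 + 1197501/35 = 6597321/140.


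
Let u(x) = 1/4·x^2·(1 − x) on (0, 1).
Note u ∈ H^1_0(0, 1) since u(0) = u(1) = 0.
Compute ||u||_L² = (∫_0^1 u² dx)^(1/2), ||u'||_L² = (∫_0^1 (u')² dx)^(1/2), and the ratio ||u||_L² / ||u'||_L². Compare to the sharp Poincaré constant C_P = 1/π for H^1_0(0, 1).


||u||_L² / ||u'||_L² = sqrt(14)/14 < C_P = 1/π.

u(x) = 1/4·x^2·(1 − x), so u'(x) = x*(2 - 3*x)/4.
u(x) = 1/4·x^2·(1 − x) vanishes at x = 0 and x = 1, so u ∈ H^1_0(0, 1). Differentiate via the product rule and integrate the resulting polynomials term by term.
  ∫_0^1 u² dx = ∫_0^1 (x^6/16 - x^5/8 + x^4/16) dx. Term by term:
    ∫_0^1 x^6/16 dx = 1/112;  ∫_0^1 -x^5/8 dx = -1/48;  ∫_0^1 x^4/16 dx = 1/80.
  Sum: 1/112 − 1/48 + 1/80 = 1/1680.
  ∫_0^1 (u')² dx = ∫_0^1 (9*x^4/16 - 3*x^3/4 + x^2/4) dx. Term by term:
    ∫_0^1 9*x^4/16 dx = 9/80;  ∫_0^1 -3*x^3/4 dx = -3/16;  ∫_0^1 x^2/4 dx = 1/12.
  Sum: 9/80 − 3/16 + 1/12 = 1/120.
∫_0^1 u² dx = 1/1680, so ||u||_L² = sqrt(105)/420.
∫_0^1 (u')² dx = 1/120, so ||u'||_L² = sqrt(30)/60.
Ratio ||u||_L² / ||u'||_L² = sqrt(14)/14.
Sharp Poincaré constant on H^1_0(0, 1) is C_P = L/π = 1/π, achieved by sin(π·x).
A polynomial bump cannot attain the sharp Poincaré constant (only the first sine eigenfunction does), so the ratio is strictly less than C_P, consistent with ||u||_L² ≤ C_P ||u'||_L².


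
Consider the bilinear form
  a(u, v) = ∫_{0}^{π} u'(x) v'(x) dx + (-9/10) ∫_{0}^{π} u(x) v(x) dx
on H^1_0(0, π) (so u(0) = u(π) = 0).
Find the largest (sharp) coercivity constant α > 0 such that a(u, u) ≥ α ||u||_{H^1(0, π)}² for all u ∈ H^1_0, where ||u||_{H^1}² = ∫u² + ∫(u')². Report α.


α = 1/20

Coercivity of a(·,·) on H^1_0(0, π) means a(u, u) ≥ α ||u||_{H^1}² for every u ∈ H^1_0.
The interval has length L = π, and Poincaré/coercivity depend only on L. Here a(u, u) = ∫(u')² + (-9/10)·∫u².
Here c = -9/10 < 0 with |c| < (π/L)² = 1, so coercivity still holds. The condition a(u,u) ≥ α||u||_{H^1}² reads (1−α)∫(u')² ≥ (α−c)∫u². Any admissible α is ≤ 1 (rapidly oscillating u have ∫u²/∫(u')² → 0), and α = 1 would force 0 ≥ (1−c)∫u², impossible since c < 1; so 1−α > 0. By the sharp Poincaré inequality on H^1_0 of an interval of length L, ∫(u')² ≥ (π/L)²∫u² with equality for the first sine mode sin(π(x−x₀)/L) (x₀ the left endpoint), so the inequality holds for all u iff (1−α)(π/L)² ≥ α − c, i.e. α ≤ ((π/L)² + c)/((π/L)² + 1) = (1 + c(L/π)²)/(1 + (L/π)²). (Direct route, valid since c ≤ 0: Poincaré gives c∫u² ≥ c(L/π)²∫(u')², so a(u,u) ≥ (1 + c(L/π)²)∫(u')², while ||u||_{H^1}² ≤ (1 + (L/π)²)∫(u')²; dividing yields the same α.) With (π/L)² = 1 and c = -9/10, the largest admissible constant is α = ((π/L)² + c)/((π/L)² + 1).
Simplifying, α = 1/20.


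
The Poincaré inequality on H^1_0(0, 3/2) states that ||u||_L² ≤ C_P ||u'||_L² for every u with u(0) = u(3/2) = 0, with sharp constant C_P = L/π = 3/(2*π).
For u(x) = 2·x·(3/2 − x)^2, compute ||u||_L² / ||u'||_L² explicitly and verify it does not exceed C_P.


||u||_L² / ||u'||_L² = 3*sqrt(14)/28 < C_P = 3/(2*π).

u(x) = 2·x·(3/2 − x)^2, so u'(x) = 3*(x - 3/2)*(2*x - 1).
u(x) = 2·x·(3/2 − x)^2 vanishes at x = 0 and x = 3/2, so u ∈ H^1_0(0, 3/2). Differentiate via the product rule and integrate the resulting polynomials term by term.
  ∫_0^3/2 u² dx = ∫_0^3/2 (4*x^6 - 24*x^5 + 54*x^4 - 54*x^3 + 81*x^2/4) dx. Term by term:
    ∫_0^3/2 4*x^6 dx = 2187/224;  ∫_0^3/2 -24*x^5 dx = -729/16;  ∫_0^3/2 54*x^4 dx = 6561/80;
    ∫_0^3/2 -54*x^3 dx = -2187/32;  ∫_0^3/2 81*x^2/4 dx = 729/32.
  Sum: 2187/224 − 729/16 + 6561/80 − 2187/32 + 729/32 = 729/1120.
  ∫_0^3/2 (u')² dx = ∫_0^3/2 (36*x^4 - 144*x^3 + 198*x^2 - 108*x + 81/4) dx. Term by term:
    ∫_0^3/2 36*x^4 dx = 2187/40;  ∫_0^3/2 -144*x^3 dx = -729/4;  ∫_0^3/2 198*x^2 dx = 891/4;
    ∫_0^3/2 -108*x dx = -243/2;  ∫_0^3/2 81/4 dx = 243/8.
  Sum: 2187/40 − 729/4 + 891/4 − 243/2 + 243/8 = 81/20.
∫_0^3/2 u² dx = 729/1120, so ||u||_L² = 27*sqrt(70)/280.
∫_0^3/2 (u')² dx = 81/20, so ||u'||_L² = 9*sqrt(5)/10.
Ratio ||u||_L² / ||u'||_L² = 3*sqrt(14)/28.
Sharp Poincaré constant on H^1_0(0, 3/2) is C_P = L/π = 3/(2*π), achieved by sin(2*π/3·x).
A polynomial bump cannot attain the sharp Poincaré constant (only the first sine eigenfunction does), so the ratio is strictly less than C_P, consistent with ||u||_L² ≤ C_P ||u'||_L².


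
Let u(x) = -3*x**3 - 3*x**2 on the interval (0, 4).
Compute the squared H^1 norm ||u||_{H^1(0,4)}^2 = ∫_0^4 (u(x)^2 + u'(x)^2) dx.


||u||_{H^1}^2 = 416256/7

The H^1 norm (squared) on an interval (0, L) is
  ||u||_{H^1}^2 = ∫_0^L u(x)^2 dx + ∫_0^L u'(x)^2 dx.
Compute u'(x) = -9*x**2 - 6*x.
Then u(x)^2 = 9*x**6 + 18*x**5 + 9*x**4 and u'(x)^2 = 81*x**4 + 108*x**3 + 36*x**2.
Integrate each monomial from 0 to 4 using ∫_0^4 c·x^n dx = c·4^(n+1)/(n+1):
  ∫_0^4 u(x)^2 dx = ∫_0^4 (9*x^6 + 18*x^5 + 9*x^4) dx. Term by term:
    ∫_0^4 9*x^6 dx = 147456/7;  ∫_0^4 18*x^5 dx = 12288;  ∫_0^4 9*x^4 dx = 9216/5.
  Sum: 147456/7 + 12288 + 9216/5 = 1231872/35.
  ∫_0^4 u'(x)^2 dx = ∫_0^4 (81*x^4 + 108*x^3 + 36*x^2) dx. Term by term:
    ∫_0^4 81*x^4 dx = 82944/5;  ∫_0^4 108*x^3 dx = 6912;  ∫_0^4 36*x^2 dx = 768.
  Sum: 82944/5 + 6912 + 768 = 121344/5.
Adding: ||u||_{H^1}^2 = 1231872/35 + 121344/5 = 416256/7.


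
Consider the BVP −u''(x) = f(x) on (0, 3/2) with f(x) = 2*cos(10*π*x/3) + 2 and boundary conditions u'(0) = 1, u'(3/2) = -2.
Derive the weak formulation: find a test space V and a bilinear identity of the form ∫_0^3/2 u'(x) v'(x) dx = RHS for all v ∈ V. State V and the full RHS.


V = H^1(0, 3/2) (v unrestricted at boundary; u is determined up to an additive constant); weak form: ∫_0^3/2 u'v' dx = ∫_0^3/2 (2*cos(10*π*x/3) + 2) v dx − 2·v(3/2) − v(0) for all v ∈ V.

Multiply both sides by a test function v and integrate from 0 to 3/2:
  ∫_0^3/2 −u''(x) v(x) dx = ∫_0^3/2 f(x) v(x) dx.
Integrate the LHS by parts once:
  ∫_0^3/2 −u'' v dx = −[u'(x) v(x)]_0^3/2 + ∫_0^3/2 u'(x) v'(x) dx.
Thus ∫_0^3/2 u'(x) v'(x) dx = ∫_0^3/2 f(x) v(x) dx + [u'(x) v(x)]_0^3/2.
Choose V so that boundary terms are either known or forced to vanish.
u has inhomogeneous Neumann u'(0) = 1, u'(3/2) = -2. [u' v]_0^3/2 = (-2)·v(3/2) − (1)·v(0) = − 2·v(3/2) − v(0). Take V = H^1(0, 3/2); boundary term becomes part of RHS.
Weak formulation: find u (satisfying any essential BC) such that ∫_0^3/2 u'(x) v'(x) dx = ∫_0^3/2 f v dx − 2·v(3/2) − v(0) for all v ∈ V (Neumann data are natural BCs: they enter the RHS as boundary terms).
Substituting f(x) = 2*cos(10*π*x/3) + 2, the right-hand side is ∫_0^3/2 (2*cos(10*π*x/3) + 2) v dx − 2·v(3/2) − v(0).
Compatibility check (pure Neumann): taking v ≡ 1 ∈ V gives 0 = ∫_0^3/2 f dx + (-2) − (1), i.e. ∫_0^3/2 f dx must equal u'(0) − u'(3/2) = 3. Indeed ∫_0^3/2 (2*cos(10*π*x/3) + 2) dx = 3, so the data are compatible. The solution is then unique only up to an additive constant (fix it e.g. by requiring ∫_0^3/2 u dx = 0).


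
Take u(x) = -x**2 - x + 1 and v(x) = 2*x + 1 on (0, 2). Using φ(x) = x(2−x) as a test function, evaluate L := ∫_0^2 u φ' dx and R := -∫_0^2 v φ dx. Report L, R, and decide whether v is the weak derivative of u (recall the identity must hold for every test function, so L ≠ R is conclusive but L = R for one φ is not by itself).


LHS = 4, RHS = -4. No, v is not the weak derivative of u.

u(x) = -x**2 - x + 1, classical derivative u'(x) = -2*x - 1.
φ(x) = x(2−x), so φ'(x) = 2 - 2*x.
Note φ(0) = φ(2) = 0, so the boundary term u·φ vanishes.
LHS = ∫_0^2 u(x) φ'(x) dx = ∫_0^2 (2*x^3 - 4*x + 2) dx. Term by term:
  ∫_0^2 2*x^3 dx = 8;  ∫_0^2 -4*x dx = -8;  ∫_0^2 2 dx = 4.
Sum: 8 − 8 + 4 = 4.
So LHS = 4.
∫_0^2 v(x) φ(x) dx = ∫_0^2 (-2*x^3 + 3*x^2 + 2*x) dx. Term by term:
  ∫_0^2 -2*x^3 dx = -8;  ∫_0^2 3*x^2 dx = 8;  ∫_0^2 2*x dx = 4.
Sum: -8 + 8 + 4 = 4.
So RHS = -∫_0^2 v(x) φ(x) dx = -4.
LHS − RHS = 8 ≠ 0, so the identity fails.
(For a valid weak derivative the identity must hold for EVERY test function, in particular this one. The failure shows v is NOT the weak derivative of u.)
Correct weak derivative would be u'(x) = -2*x - 1.


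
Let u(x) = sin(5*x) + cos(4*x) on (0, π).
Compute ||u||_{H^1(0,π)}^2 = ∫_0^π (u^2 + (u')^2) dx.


||u||_{H^1(0,π)}^2 = 340/9 + 43*π/2

u'(x) = -4*sin(4*x) + 5*cos(5*x).
Expand u² and (u')² and integrate term by term on (0, π), using: for integers n ≥ 1, ∫_0^π sin²(nx) dx = ∫_0^π cos²(nx) dx = π/2; for n ≠ n', ∫_0^π sin(nx)sin(n'x) dx = ∫_0^π cos(nx)cos(n'x) dx = 0; and by product-to-sum, ∫_0^π sin(nx)cos(n'x) dx = ½∫_0^π [sin((n+n')x) + sin((n−n')x)] dx, which is 0 when n+n' is even and 2n/(n²−n'²) when n+n' is odd (it need not vanish on (0, π)).
  u² squared terms: (1)²·∫cos(4x)² dx = 1·π/2 = π/2;  (1)²·∫sin(5x)² dx = 1·π/2 = π/2.
  u² cross terms: 2·(1)·(1)·∫cos(4x)·sin(5x) dx = 2·(10/9) = 20/9.
  So ∫_0^π u² dx = π/2 + π/2 + 20/9 = 20/9 + π.
  (u')² squared terms: (-4)²·∫sin(4x)² dx = 16·π/2 = 8*π;  (5)²·∫cos(5x)² dx = 25·π/2 = 25*π/2.
  (u')² cross terms: 2·(-4)·(5)·∫sin(4x)·cos(5x) dx = -40·(-8/9) = 320/9.
  So ∫_0^π (u')² dx = 8*π + 25*π/2 + 320/9 = 320/9 + 41*π/2.
||u||_{H^1}^2 = (20/9 + π) + (320/9 + 41*π/2) = 340/9 + 43*π/2.


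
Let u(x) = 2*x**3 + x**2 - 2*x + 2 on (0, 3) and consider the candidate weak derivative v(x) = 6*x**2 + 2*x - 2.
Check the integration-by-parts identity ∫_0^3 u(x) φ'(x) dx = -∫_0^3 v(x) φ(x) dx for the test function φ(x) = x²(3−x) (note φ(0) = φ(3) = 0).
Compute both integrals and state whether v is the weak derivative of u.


LHS = -783/5, RHS = -783/5. Yes, v = u' weakly.

u(x) = 2*x**3 + x**2 - 2*x + 2, classical derivative u'(x) = 6*x**2 + 2*x - 2.
φ(x) = x²(3−x), so φ'(x) = 3*x*(2 - x).
Note φ(0) = φ(3) = 0, so the boundary term u·φ vanishes.
LHS = ∫_0^3 u(x) φ'(x) dx = ∫_0^3 (-6*x^5 + 9*x^4 + 12*x^3 - 18*x^2 + 12*x) dx. Term by term:
  ∫_0^3 -6*x^5 dx = -729;  ∫_0^3 9*x^4 dx = 2187/5;  ∫_0^3 12*x^3 dx = 243;
  ∫_0^3 -18*x^2 dx = -162;  ∫_0^3 12*x dx = 54.
Sum: -729 + 2187/5 + 243 − 162 + 54 = -783/5.
So LHS = -783/5.
∫_0^3 v(x) φ(x) dx = ∫_0^3 (-6*x^5 + 16*x^4 + 8*x^3 - 6*x^2) dx. Term by term:
  ∫_0^3 -6*x^5 dx = -729;  ∫_0^3 16*x^4 dx = 3888/5;  ∫_0^3 8*x^3 dx = 162;
  ∫_0^3 -6*x^2 dx = -54.
Sum: -729 + 3888/5 + 162 − 54 = 783/5.
So RHS = -∫_0^3 v(x) φ(x) dx = -783/5.
LHS = RHS, so the identity holds for this test φ.
Moreover u is smooth here and v(x) = u'(x) = 6*x**2 + 2*x - 2 pointwise, so the identity holds for every test function. Hence v is the weak derivative of u.


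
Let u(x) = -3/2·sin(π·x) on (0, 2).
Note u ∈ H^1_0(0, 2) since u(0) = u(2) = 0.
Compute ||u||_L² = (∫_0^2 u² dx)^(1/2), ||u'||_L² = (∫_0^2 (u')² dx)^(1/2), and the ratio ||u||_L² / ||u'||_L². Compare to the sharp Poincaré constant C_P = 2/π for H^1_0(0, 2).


||u||_L² / ||u'||_L² = 1/π < C_P = 2/π.

u(x) = -3/2·sin(π·x), so u'(x) = -3*π*cos(π*x)/2.
Writing u(x) = A·sin(kπx/L) with A = -3/2 and k = 2, use ∫_0^L sin²(kπx/L) dx = L/2 and ∫_0^L cos²(kπx/L) dx = L/2.
u² = 9/4·sin²(π·x) and (u')² = 9*π^2/4·cos²(π·x), and each of sin², cos² integrates to L/2 = 1 over (0, 2).
∫_0^2 u² dx = 9/4, so ||u||_L² = 3/2.
∫_0^2 (u')² dx = 9*π^2/4, so ||u'||_L² = 3*π/2.
Ratio ||u||_L² / ||u'||_L² = 1/π.
Sharp Poincaré constant on H^1_0(0, 2) is C_P = L/π = 2/π, achieved by sin(π/2·x).
This is the k = 2 harmonic; the ratio L/(kπ) is strictly less than C_P = L/π, consistent with the sharp inequality ||u||_L² ≤ C_P ||u'||_L².


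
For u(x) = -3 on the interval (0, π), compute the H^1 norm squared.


||u||_{H^1(0,π)}^2 = 9*π

u'(x) = 0.
Expand u² and (u')² and integrate term by term on (0, π), using: for integers n ≥ 1, ∫_0^π sin²(nx) dx = ∫_0^π cos²(nx) dx = π/2; for n ≠ n', ∫_0^π sin(nx)sin(n'x) dx = ∫_0^π cos(nx)cos(n'x) dx = 0; and by product-to-sum, ∫_0^π sin(nx)cos(n'x) dx = ½∫_0^π [sin((n+n')x) + sin((n−n')x)] dx, which is 0 when n+n' is even and 2n/(n²−n'²) when n+n' is odd (it need not vanish on (0, π)). For the constant mode: ∫_0^π 1 dx = π, ∫_0^π cos(nx) dx = 0, ∫_0^π sin(nx) dx = (1−(−1)^n)/n.
  u² squared terms: (-3)²·∫1 dx = 9·π = 9*π.
  So ∫_0^π u² dx = 9*π.
  u' ≡ 0, so ∫_0^π (u')² dx = 0.
||u||_{H^1}^2 = (9*π) + (0) = 9*π.


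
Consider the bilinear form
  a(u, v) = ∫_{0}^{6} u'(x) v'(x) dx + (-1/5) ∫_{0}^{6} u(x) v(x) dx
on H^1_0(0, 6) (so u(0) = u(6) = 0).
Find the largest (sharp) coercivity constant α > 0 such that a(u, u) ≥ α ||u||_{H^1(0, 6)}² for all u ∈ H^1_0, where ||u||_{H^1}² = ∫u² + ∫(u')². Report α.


α = (-36/5 + π^2)/(π^2 + 36)

Coercivity of a(·,·) on H^1_0(0, 6) means a(u, u) ≥ α ||u||_{H^1}² for every u ∈ H^1_0.
The interval has length L = 6, and Poincaré/coercivity depend only on L. Here a(u, u) = ∫(u')² + (-1/5)·∫u².
Here c = -1/5 < 0 with |c| < (π/L)² = π^2/36, so coercivity still holds. The condition a(u,u) ≥ α||u||_{H^1}² reads (1−α)∫(u')² ≥ (α−c)∫u². Any admissible α is ≤ 1 (rapidly oscillating u have ∫u²/∫(u')² → 0), and α = 1 would force 0 ≥ (1−c)∫u², impossible since c < 1; so 1−α > 0. By the sharp Poincaré inequality on H^1_0 of an interval of length L, ∫(u')² ≥ (π/L)²∫u² with equality for the first sine mode sin(π(x−x₀)/L) (x₀ the left endpoint), so the inequality holds for all u iff (1−α)(π/L)² ≥ α − c, i.e. α ≤ ((π/L)² + c)/((π/L)² + 1) = (1 + c(L/π)²)/(1 + (L/π)²). (Direct route, valid since c ≤ 0: Poincaré gives c∫u² ≥ c(L/π)²∫(u')², so a(u,u) ≥ (1 + c(L/π)²)∫(u')², while ||u||_{H^1}² ≤ (1 + (L/π)²)∫(u')²; dividing yields the same α.) With (π/L)² = π^2/36 and c = -1/5, the largest admissible constant is α = ((π/L)² + c)/((π/L)² + 1).
Simplifying, α = (-36/5 + π^2)/(π^2 + 36).


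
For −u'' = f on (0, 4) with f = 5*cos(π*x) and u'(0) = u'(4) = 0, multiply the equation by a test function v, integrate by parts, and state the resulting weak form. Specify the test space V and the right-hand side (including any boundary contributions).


V = H^1(0, 4) (no boundary constraint on v; u is determined up to an additive constant); weak form: ∫_0^4 u'v' dx = ∫_0^4 (5*cos(π*x)) v dx for all v ∈ V.

Multiply both sides by a test function v and integrate from 0 to 4:
  ∫_0^4 −u''(x) v(x) dx = ∫_0^4 f(x) v(x) dx.
Integrate the LHS by parts once:
  ∫_0^4 −u'' v dx = −[u'(x) v(x)]_0^4 + ∫_0^4 u'(x) v'(x) dx.
Thus ∫_0^4 u'(x) v'(x) dx = ∫_0^4 f(x) v(x) dx + [u'(x) v(x)]_0^4.
Choose V so that boundary terms are either known or forced to vanish.
u has homogeneous Neumann: u'(0) = u'(4) = 0. So [u' v]_0^4 = 0·v(4) − 0·v(0) = 0 for any v; take V = H^1(0, 4).
Weak formulation: find u (satisfying any essential BC) such that ∫_0^4 u'(x) v'(x) dx = ∫_0^4 f v dx for all v ∈ V (homogeneous Neumann, so boundary terms vanish).
Substituting f(x) = 5*cos(π*x), the right-hand side is ∫_0^4 (5*cos(π*x)) v dx.
Compatibility check (pure Neumann): taking v ≡ 1 ∈ V gives 0 = ∫_0^4 f dx + (0) − (0), i.e. ∫_0^4 f dx must equal u'(0) − u'(4) = 0. Indeed ∫_0^4 (5*cos(π*x)) dx = 0, so the data are compatible. The solution is then unique only up to an additive constant (fix it e.g. by requiring ∫_0^4 u dx = 0).


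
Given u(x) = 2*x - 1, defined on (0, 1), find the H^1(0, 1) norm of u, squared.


||u||_{H^1}^2 = 13/3

The H^1 norm (squared) on an interval (0, L) is
  ||u||_{H^1}^2 = ∫_0^L u(x)^2 dx + ∫_0^L u'(x)^2 dx.
Compute u'(x) = 2.
Then u(x)^2 = 4*x**2 - 4*x + 1 and u'(x)^2 = 4.
Integrate each monomial from 0 to 1 using ∫_0^1 c·x^n dx = c·1^(n+1)/(n+1):
  ∫_0^1 u(x)^2 dx = ∫_0^1 (4*x^2 - 4*x + 1) dx. Term by term:
    ∫_0^1 4*x^2 dx = 4/3;  ∫_0^1 -4*x dx = -2;  ∫_0^1 1 dx = 1.
  Sum: 4/3 − 2 + 1 = 1/3.
  ∫_0^1 u'(x)^2 dx = ∫_0^1 (4) dx. Term by term:
    ∫_0^1 4 dx = 4.
Adding: ||u||_{H^1}^2 = 1/3 + 4 = 13/3.
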